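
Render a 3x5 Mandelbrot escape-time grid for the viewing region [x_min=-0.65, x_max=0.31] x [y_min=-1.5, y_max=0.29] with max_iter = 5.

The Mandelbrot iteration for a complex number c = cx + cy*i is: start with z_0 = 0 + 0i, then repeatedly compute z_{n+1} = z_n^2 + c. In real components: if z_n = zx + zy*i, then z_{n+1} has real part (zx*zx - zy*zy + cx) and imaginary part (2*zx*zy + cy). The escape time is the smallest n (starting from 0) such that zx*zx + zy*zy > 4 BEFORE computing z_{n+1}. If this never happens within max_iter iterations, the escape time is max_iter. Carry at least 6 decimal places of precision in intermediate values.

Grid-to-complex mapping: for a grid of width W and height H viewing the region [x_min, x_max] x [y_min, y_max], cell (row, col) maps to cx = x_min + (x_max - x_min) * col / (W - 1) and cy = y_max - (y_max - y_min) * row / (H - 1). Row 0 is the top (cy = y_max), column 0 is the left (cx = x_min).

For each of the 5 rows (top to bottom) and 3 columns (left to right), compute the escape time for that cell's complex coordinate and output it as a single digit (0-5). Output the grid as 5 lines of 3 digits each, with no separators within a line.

(row=0, col=0): c = -0.6500 + 0.2900i → escape time 5
(row=0, col=1): c = -0.1700 + 0.2900i → escape time 5
(row=0, col=2): c = 0.3100 + 0.2900i → escape time 5
(row=1, col=0): c = -0.6500 + -0.1575i → escape time 5
(row=1, col=1): c = -0.1700 + -0.1575i → escape time 5
(row=1, col=2): c = 0.3100 + -0.1575i → escape time 5
(row=2, col=0): c = -0.6500 + -0.6050i → escape time 5
(row=2, col=1): c = -0.1700 + -0.6050i → escape time 5
(row=2, col=2): c = 0.3100 + -0.6050i → escape time 5
(row=3, col=0): c = -0.6500 + -1.0525i → escape time 3
(row=3, col=1): c = -0.1700 + -1.0525i → escape time 5
(row=3, col=2): c = 0.3100 + -1.0525i → escape time 3
(row=4, col=0): c = -0.6500 + -1.5000i → escape time 2
(row=4, col=1): c = -0.1700 + -1.5000i → escape time 2
(row=4, col=2): c = 0.3100 + -1.5000i → escape time 2

Answer: 555
555
555
353
222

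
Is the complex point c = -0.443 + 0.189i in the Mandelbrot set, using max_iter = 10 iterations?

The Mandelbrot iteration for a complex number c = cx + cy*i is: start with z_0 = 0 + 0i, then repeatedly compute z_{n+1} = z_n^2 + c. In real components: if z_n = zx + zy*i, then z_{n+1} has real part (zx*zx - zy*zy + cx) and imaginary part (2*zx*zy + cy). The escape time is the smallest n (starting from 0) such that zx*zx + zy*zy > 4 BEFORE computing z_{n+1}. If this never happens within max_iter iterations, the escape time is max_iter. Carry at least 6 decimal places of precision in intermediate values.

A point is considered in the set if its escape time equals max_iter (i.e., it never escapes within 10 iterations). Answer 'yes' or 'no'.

Answer: yes

Derivation:
z_0 = 0 + 0i, c = -0.4430 + 0.1890i
Iter 1: z = -0.4430 + 0.1890i, |z|^2 = 0.2320
Iter 2: z = -0.2825 + 0.0215i, |z|^2 = 0.0803
Iter 3: z = -0.3637 + 0.1768i, |z|^2 = 0.1635
Iter 4: z = -0.3420 + 0.0604i, |z|^2 = 0.1206
Iter 5: z = -0.3297 + 0.1477i, |z|^2 = 0.1305
Iter 6: z = -0.3561 + 0.0916i, |z|^2 = 0.1352
Iter 7: z = -0.3246 + 0.1237i, |z|^2 = 0.1207
Iter 8: z = -0.3530 + 0.1087i, |z|^2 = 0.1364
Iter 9: z = -0.3302 + 0.1123i, |z|^2 = 0.1217
Did not escape in 10 iterations → in set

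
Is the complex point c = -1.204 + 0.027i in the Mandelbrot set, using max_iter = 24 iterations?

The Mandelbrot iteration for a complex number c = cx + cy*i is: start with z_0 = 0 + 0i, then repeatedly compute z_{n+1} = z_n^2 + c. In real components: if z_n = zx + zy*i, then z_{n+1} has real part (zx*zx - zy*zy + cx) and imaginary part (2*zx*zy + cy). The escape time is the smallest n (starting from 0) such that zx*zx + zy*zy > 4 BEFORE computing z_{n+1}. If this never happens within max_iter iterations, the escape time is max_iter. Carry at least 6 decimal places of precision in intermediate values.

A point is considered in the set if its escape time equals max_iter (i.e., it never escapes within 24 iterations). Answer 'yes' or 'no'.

z_0 = 0 + 0i, c = -1.2040 + 0.0270i
Iter 1: z = -1.2040 + 0.0270i, |z|^2 = 1.4503
Iter 2: z = 0.2449 + -0.0380i, |z|^2 = 0.0614
Iter 3: z = -1.1455 + 0.0084i, |z|^2 = 1.3122
Iter 4: z = 0.1080 + 0.0078i, |z|^2 = 0.0117
Iter 5: z = -1.1924 + 0.0287i, |z|^2 = 1.4226
Iter 6: z = 0.2170 + -0.0414i, |z|^2 = 0.0488
Iter 7: z = -1.1586 + 0.0090i, |z|^2 = 1.3425
Iter 8: z = 0.1384 + 0.0061i, |z|^2 = 0.0192
Iter 9: z = -1.1849 + 0.0287i, |z|^2 = 1.4048
Iter 10: z = 0.1991 + -0.0410i, |z|^2 = 0.0413
Iter 11: z = -1.1660 + 0.0107i, |z|^2 = 1.3597
Iter 12: z = 0.1555 + 0.0021i, |z|^2 = 0.0242
Iter 13: z = -1.1798 + 0.0276i, |z|^2 = 1.3928
Iter 14: z = 0.1872 + -0.0382i, |z|^2 = 0.0365
Iter 15: z = -1.1704 + 0.0127i, |z|^2 = 1.3700
Iter 16: z = 0.1657 + -0.0027i, |z|^2 = 0.0275
Iter 17: z = -1.1766 + 0.0261i, |z|^2 = 1.3850
Iter 18: z = 0.1796 + -0.0344i, |z|^2 = 0.0334
Iter 19: z = -1.1729 + 0.0146i, |z|^2 = 1.3760
Iter 20: z = 0.1716 + -0.0073i, |z|^2 = 0.0295
Iter 21: z = -1.1746 + 0.0245i, |z|^2 = 1.3803
Iter 22: z = 0.1751 + -0.0305i, |z|^2 = 0.0316
Iter 23: z = -1.1743 + 0.0163i, |z|^2 = 1.3791
Did not escape in 24 iterations → in set

Answer: yes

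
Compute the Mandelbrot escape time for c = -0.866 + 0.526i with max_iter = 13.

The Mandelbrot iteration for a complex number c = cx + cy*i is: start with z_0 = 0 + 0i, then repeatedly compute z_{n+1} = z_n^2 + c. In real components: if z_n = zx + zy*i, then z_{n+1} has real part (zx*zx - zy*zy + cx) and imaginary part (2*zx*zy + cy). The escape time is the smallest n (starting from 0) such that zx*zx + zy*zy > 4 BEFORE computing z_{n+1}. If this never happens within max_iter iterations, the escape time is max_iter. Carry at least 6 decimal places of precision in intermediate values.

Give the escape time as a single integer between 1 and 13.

Answer: 5

Derivation:
z_0 = 0 + 0i, c = -0.8660 + 0.5260i
Iter 1: z = -0.8660 + 0.5260i, |z|^2 = 1.0266
Iter 2: z = -0.3927 + -0.3850i, |z|^2 = 0.3025
Iter 3: z = -0.8600 + 0.8284i, |z|^2 = 1.4259
Iter 4: z = -0.8126 + -0.8989i, |z|^2 = 1.4684
Iter 5: z = -1.0137 + 1.9870i, |z|^2 = 4.9757
Escaped at iteration 5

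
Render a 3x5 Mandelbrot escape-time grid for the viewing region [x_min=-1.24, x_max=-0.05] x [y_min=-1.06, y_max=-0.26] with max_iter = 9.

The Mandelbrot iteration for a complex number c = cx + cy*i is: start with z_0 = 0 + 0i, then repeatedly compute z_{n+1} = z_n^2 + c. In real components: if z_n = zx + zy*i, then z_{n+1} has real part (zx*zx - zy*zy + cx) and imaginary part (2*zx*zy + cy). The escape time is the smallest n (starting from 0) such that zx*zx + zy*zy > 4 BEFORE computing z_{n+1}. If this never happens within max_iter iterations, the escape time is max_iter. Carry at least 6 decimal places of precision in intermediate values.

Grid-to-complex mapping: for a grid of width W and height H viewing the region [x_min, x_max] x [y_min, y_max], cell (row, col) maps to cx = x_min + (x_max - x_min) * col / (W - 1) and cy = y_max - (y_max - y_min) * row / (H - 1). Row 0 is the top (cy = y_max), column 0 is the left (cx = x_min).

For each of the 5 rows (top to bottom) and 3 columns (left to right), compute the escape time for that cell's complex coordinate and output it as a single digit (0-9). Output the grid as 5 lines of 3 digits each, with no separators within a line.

(row=0, col=0): c = -1.2400 + -0.2600i → escape time 9
(row=0, col=1): c = -0.6450 + -0.2600i → escape time 9
(row=0, col=2): c = -0.0500 + -0.2600i → escape time 9
(row=1, col=0): c = -1.2400 + -0.4600i → escape time 6
(row=1, col=1): c = -0.6450 + -0.4600i → escape time 9
(row=1, col=2): c = -0.0500 + -0.4600i → escape time 9
(row=2, col=0): c = -1.2400 + -0.6600i → escape time 3
(row=2, col=1): c = -0.6450 + -0.6600i → escape time 7
(row=2, col=2): c = -0.0500 + -0.6600i → escape time 9
(row=3, col=0): c = -1.2400 + -0.8600i → escape time 3
(row=3, col=1): c = -0.6450 + -0.8600i → escape time 4
(row=3, col=2): c = -0.0500 + -0.8600i → escape time 9
(row=4, col=0): c = -1.2400 + -1.0600i → escape time 3
(row=4, col=1): c = -0.6450 + -1.0600i → escape time 3
(row=4, col=2): c = -0.0500 + -1.0600i → escape time 6

Answer: 999
699
379
349
336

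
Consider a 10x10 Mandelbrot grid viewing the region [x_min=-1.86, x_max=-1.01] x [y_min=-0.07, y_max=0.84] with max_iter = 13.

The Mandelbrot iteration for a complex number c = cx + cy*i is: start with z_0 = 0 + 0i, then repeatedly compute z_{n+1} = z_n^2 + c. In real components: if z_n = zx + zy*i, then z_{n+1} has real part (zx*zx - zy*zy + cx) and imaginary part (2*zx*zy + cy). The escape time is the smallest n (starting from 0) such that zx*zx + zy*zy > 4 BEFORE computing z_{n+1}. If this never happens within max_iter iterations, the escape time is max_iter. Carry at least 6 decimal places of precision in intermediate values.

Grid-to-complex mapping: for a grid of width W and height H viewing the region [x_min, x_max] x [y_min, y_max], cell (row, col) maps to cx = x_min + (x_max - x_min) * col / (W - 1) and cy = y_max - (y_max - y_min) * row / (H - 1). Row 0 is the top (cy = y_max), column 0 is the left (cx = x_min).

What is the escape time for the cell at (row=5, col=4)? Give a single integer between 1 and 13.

Answer: 5

Derivation:
z_0 = 0 + 0i, c = -1.4822 + 0.3344i
Iter 1: z = -1.4822 + 0.3344i, |z|^2 = 2.3088
Iter 2: z = 0.6029 + -0.6570i, |z|^2 = 0.7951
Iter 3: z = -1.5504 + -0.4578i, |z|^2 = 2.6132
Iter 4: z = 0.7119 + 1.7539i, |z|^2 = 3.5829
Iter 5: z = -4.0516 + 2.8315i, |z|^2 = 24.4326
Escaped at iteration 5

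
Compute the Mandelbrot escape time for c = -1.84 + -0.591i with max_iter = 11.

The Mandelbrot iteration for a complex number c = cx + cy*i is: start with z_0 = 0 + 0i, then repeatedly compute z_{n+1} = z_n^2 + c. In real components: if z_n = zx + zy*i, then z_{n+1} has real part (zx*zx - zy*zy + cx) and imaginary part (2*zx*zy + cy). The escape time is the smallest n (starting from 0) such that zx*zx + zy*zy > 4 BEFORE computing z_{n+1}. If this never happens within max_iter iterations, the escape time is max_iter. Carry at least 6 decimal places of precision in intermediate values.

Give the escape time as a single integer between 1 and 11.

Answer: 3

Derivation:
z_0 = 0 + 0i, c = -1.8400 + -0.5910i
Iter 1: z = -1.8400 + -0.5910i, |z|^2 = 3.7349
Iter 2: z = 1.1963 + 1.5839i, |z|^2 = 3.9399
Iter 3: z = -2.9175 + 3.1987i, |z|^2 = 18.7432
Escaped at iteration 3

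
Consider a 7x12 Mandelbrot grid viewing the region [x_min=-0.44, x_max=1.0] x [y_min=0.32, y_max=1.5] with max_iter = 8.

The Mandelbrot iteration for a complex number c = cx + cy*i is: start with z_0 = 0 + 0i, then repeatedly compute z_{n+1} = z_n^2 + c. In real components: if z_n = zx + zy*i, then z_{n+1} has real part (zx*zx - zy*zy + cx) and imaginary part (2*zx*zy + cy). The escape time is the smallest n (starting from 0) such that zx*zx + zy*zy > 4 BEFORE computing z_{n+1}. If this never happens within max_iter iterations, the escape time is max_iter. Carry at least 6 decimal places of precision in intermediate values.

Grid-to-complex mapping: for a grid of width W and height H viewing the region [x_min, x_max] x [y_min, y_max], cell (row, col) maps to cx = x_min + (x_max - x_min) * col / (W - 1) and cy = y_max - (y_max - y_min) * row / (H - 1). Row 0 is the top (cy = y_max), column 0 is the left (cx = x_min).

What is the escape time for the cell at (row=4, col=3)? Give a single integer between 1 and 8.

z_0 = 0 + 0i, c = 0.2800 + 1.0709i
Iter 1: z = 0.2800 + 1.0709i, |z|^2 = 1.2252
Iter 2: z = -0.7884 + 1.6706i, |z|^2 = 3.4126
Iter 3: z = -1.8893 + -1.5635i, |z|^2 = 6.0140
Escaped at iteration 3

Answer: 3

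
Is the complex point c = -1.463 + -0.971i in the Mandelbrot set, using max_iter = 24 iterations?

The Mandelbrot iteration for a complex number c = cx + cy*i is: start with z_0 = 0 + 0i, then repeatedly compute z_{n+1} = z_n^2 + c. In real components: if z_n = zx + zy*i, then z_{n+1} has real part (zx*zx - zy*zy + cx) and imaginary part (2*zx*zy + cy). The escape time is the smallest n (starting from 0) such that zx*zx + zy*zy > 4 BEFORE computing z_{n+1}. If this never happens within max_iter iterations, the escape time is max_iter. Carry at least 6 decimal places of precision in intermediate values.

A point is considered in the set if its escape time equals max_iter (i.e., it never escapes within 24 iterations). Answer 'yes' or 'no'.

z_0 = 0 + 0i, c = -1.4630 + -0.9710i
Iter 1: z = -1.4630 + -0.9710i, |z|^2 = 3.0832
Iter 2: z = -0.2655 + 1.8701i, |z|^2 = 3.5679
Iter 3: z = -4.8900 + -1.9639i, |z|^2 = 27.7689
Escaped at iteration 3

Answer: no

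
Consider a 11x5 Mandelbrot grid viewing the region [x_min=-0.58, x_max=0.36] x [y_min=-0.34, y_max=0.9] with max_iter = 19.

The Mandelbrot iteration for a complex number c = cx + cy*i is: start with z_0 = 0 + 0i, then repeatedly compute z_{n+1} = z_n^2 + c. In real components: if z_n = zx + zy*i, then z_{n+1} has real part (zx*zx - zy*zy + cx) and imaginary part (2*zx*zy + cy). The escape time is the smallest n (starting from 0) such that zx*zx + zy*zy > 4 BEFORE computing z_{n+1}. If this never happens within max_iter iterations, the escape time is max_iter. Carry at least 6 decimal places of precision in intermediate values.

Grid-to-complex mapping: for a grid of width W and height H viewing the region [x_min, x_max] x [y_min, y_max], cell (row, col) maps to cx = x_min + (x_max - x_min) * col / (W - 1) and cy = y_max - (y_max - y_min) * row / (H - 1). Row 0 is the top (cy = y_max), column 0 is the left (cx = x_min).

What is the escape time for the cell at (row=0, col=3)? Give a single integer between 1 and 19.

Answer: 6

Derivation:
z_0 = 0 + 0i, c = -0.2980 + 0.9000i
Iter 1: z = -0.2980 + 0.9000i, |z|^2 = 0.8988
Iter 2: z = -1.0192 + 0.3636i, |z|^2 = 1.1710
Iter 3: z = 0.6086 + 0.1588i, |z|^2 = 0.3956
Iter 4: z = 0.0471 + 1.0933i, |z|^2 = 1.1976
Iter 5: z = -1.4911 + 1.0030i, |z|^2 = 3.2295
Iter 6: z = 0.9195 + -2.0913i, |z|^2 = 5.2189
Escaped at iteration 6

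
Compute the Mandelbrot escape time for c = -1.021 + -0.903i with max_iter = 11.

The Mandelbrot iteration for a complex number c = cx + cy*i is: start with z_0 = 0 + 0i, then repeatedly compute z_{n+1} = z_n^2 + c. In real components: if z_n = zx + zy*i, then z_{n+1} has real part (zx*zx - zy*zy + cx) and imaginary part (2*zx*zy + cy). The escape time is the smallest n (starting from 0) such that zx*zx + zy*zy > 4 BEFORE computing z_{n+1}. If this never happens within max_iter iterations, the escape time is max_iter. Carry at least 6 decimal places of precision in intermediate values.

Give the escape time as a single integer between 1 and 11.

Answer: 3

Derivation:
z_0 = 0 + 0i, c = -1.0210 + -0.9030i
Iter 1: z = -1.0210 + -0.9030i, |z|^2 = 1.8578
Iter 2: z = -0.7940 + 0.9409i, |z|^2 = 1.5157
Iter 3: z = -1.2760 + -2.3971i, |z|^2 = 7.3743
Escaped at iteration 3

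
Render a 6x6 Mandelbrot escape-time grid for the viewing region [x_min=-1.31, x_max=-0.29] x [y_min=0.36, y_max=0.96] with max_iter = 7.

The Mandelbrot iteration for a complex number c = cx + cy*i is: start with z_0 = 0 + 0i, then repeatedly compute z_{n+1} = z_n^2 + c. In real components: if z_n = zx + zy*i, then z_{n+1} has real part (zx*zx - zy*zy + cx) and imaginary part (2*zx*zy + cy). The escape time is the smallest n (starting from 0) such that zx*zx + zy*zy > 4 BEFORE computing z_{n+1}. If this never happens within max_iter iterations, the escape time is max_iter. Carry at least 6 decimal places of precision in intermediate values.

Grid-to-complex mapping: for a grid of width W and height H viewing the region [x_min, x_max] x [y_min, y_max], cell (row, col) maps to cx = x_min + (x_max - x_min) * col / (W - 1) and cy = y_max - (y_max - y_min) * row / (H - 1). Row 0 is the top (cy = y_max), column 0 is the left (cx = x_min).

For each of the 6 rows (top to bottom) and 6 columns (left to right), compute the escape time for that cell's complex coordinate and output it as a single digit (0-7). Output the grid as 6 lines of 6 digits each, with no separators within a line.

(row=0, col=0): c = -1.3100 + 0.9600i → escape time 3
(row=0, col=1): c = -1.1060 + 0.9600i → escape time 3
(row=0, col=2): c = -0.9020 + 0.9600i → escape time 3
(row=0, col=3): c = -0.6980 + 0.9600i → escape time 4
(row=0, col=4): c = -0.4940 + 0.9600i → escape time 4
(row=0, col=5): c = -0.2900 + 0.9600i → escape time 5
(row=1, col=0): c = -1.3100 + 0.8400i → escape time 3
(row=1, col=1): c = -1.1060 + 0.8400i → escape time 3
(row=1, col=2): c = -0.9020 + 0.8400i → escape time 3
(row=1, col=3): c = -0.6980 + 0.8400i → escape time 4
(row=1, col=4): c = -0.4940 + 0.8400i → escape time 5
(row=1, col=5): c = -0.2900 + 0.8400i → escape time 7
(row=2, col=0): c = -1.3100 + 0.7200i → escape time 3
(row=2, col=1): c = -1.1060 + 0.7200i → escape time 3
(row=2, col=2): c = -0.9020 + 0.7200i → escape time 4
(row=2, col=3): c = -0.6980 + 0.7200i → escape time 5
(row=2, col=4): c = -0.4940 + 0.7200i → escape time 7
(row=2, col=5): c = -0.2900 + 0.7200i → escape time 7
(row=3, col=0): c = -1.3100 + 0.6000i → escape time 3
(row=3, col=1): c = -1.1060 + 0.6000i → escape time 4
(row=3, col=2): c = -0.9020 + 0.6000i → escape time 5
(row=3, col=3): c = -0.6980 + 0.6000i → escape time 6
(row=3, col=4): c = -0.4940 + 0.6000i → escape time 7
(row=3, col=5): c = -0.2900 + 0.6000i → escape time 7
(row=4, col=0): c = -1.3100 + 0.4800i → escape time 4
(row=4, col=1): c = -1.1060 + 0.4800i → escape time 5
(row=4, col=2): c = -0.9020 + 0.4800i → escape time 5
(row=4, col=3): c = -0.6980 + 0.4800i → escape time 7
(row=4, col=4): c = -0.4940 + 0.4800i → escape time 7
(row=4, col=5): c = -0.2900 + 0.4800i → escape time 7
(row=5, col=0): c = -1.3100 + 0.3600i → escape time 6
(row=5, col=1): c = -1.1060 + 0.3600i → escape time 7
(row=5, col=2): c = -0.9020 + 0.3600i → escape time 7
(row=5, col=3): c = -0.6980 + 0.3600i → escape time 7
(row=5, col=4): c = -0.4940 + 0.3600i → escape time 7
(row=5, col=5): c = -0.2900 + 0.3600i → escape time 7

Answer: 333445
333457
334577
345677
455777
677777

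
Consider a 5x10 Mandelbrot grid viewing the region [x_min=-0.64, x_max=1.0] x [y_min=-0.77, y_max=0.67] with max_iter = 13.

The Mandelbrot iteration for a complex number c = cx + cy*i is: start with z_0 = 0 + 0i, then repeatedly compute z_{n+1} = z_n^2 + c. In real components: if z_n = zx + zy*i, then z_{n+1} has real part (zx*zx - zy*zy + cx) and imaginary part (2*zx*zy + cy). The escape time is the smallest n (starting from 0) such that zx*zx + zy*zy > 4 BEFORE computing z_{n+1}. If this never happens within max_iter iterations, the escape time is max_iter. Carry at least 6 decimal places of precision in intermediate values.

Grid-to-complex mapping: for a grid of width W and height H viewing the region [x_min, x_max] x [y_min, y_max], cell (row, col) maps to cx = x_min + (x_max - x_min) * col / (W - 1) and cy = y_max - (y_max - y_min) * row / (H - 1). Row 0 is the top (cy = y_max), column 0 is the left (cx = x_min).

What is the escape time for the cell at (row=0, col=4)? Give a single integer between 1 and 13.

z_0 = 0 + 0i, c = 1.0000 + 0.6700i
Iter 1: z = 1.0000 + 0.6700i, |z|^2 = 1.4489
Iter 2: z = 1.5511 + 2.0100i, |z|^2 = 6.4460
Escaped at iteration 2

Answer: 2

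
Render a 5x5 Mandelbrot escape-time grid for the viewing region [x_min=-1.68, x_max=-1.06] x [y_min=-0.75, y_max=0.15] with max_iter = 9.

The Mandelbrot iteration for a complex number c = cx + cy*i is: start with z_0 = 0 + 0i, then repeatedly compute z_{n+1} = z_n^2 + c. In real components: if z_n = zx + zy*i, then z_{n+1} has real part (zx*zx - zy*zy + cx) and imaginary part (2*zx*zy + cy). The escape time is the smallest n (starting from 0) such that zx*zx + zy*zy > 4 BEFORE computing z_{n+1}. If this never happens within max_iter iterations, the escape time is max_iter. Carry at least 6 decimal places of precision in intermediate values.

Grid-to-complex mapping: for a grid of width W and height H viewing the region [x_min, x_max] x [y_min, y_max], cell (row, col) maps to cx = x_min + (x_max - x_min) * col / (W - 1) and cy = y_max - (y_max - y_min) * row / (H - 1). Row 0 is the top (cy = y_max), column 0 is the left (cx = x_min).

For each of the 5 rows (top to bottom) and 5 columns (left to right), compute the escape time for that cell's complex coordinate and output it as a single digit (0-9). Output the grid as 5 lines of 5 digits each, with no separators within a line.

(row=0, col=0): c = -1.6800 + 0.1500i → escape time 5
(row=0, col=1): c = -1.5250 + 0.1500i → escape time 5
(row=0, col=2): c = -1.3700 + 0.1500i → escape time 9
(row=0, col=3): c = -1.2150 + 0.1500i → escape time 9
(row=0, col=4): c = -1.0600 + 0.1500i → escape time 9
(row=1, col=0): c = -1.6800 + -0.0750i → escape time 6
(row=1, col=1): c = -1.5250 + -0.0750i → escape time 7
(row=1, col=2): c = -1.3700 + -0.0750i → escape time 9
(row=1, col=3): c = -1.2150 + -0.0750i → escape time 9
(row=1, col=4): c = -1.0600 + -0.0750i → escape time 9
(row=2, col=0): c = -1.6800 + -0.3000i → escape time 4
(row=2, col=1): c = -1.5250 + -0.3000i → escape time 5
(row=2, col=2): c = -1.3700 + -0.3000i → escape time 6
(row=2, col=3): c = -1.2150 + -0.3000i → escape time 9
(row=2, col=4): c = -1.0600 + -0.3000i → escape time 9
(row=3, col=0): c = -1.6800 + -0.5250i → escape time 3
(row=3, col=1): c = -1.5250 + -0.5250i → escape time 3
(row=3, col=2): c = -1.3700 + -0.5250i → escape time 3
(row=3, col=3): c = -1.2150 + -0.5250i → escape time 4
(row=3, col=4): c = -1.0600 + -0.5250i → escape time 5
(row=4, col=0): c = -1.6800 + -0.7500i → escape time 3
(row=4, col=1): c = -1.5250 + -0.7500i → escape time 3
(row=4, col=2): c = -1.3700 + -0.7500i → escape time 3
(row=4, col=3): c = -1.2150 + -0.7500i → escape time 3
(row=4, col=4): c = -1.0600 + -0.7500i → escape time 3

Answer: 55999
67999
45699
33345
33333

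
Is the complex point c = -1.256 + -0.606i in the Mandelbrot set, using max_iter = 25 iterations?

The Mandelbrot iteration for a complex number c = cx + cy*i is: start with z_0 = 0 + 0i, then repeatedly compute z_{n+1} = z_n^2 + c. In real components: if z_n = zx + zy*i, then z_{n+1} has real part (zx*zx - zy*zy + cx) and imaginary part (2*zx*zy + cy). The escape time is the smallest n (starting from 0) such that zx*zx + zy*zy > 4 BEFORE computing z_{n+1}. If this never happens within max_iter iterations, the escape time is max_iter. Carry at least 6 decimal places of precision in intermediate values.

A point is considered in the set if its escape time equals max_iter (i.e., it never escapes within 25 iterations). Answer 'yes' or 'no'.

Answer: no

Derivation:
z_0 = 0 + 0i, c = -1.2560 + -0.6060i
Iter 1: z = -1.2560 + -0.6060i, |z|^2 = 1.9448
Iter 2: z = -0.0457 + 0.9163i, |z|^2 = 0.8416
Iter 3: z = -2.0935 + -0.6897i, |z|^2 = 4.8584
Escaped at iteration 3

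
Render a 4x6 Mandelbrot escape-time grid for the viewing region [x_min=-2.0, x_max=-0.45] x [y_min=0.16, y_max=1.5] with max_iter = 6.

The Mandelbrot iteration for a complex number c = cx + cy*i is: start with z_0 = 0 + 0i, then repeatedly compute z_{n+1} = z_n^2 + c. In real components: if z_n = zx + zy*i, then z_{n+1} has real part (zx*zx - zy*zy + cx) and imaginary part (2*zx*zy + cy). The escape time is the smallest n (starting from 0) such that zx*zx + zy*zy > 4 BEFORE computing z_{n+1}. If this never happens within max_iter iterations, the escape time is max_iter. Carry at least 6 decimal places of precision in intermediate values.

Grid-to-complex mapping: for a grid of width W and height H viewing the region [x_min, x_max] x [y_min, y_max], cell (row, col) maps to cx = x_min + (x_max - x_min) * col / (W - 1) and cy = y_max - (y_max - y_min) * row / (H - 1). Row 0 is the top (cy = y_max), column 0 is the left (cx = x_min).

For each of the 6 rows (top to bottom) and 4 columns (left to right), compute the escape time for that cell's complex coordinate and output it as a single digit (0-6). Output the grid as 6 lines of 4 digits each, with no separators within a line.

(row=0, col=0): c = -2.0000 + 1.5000i → escape time 1
(row=0, col=1): c = -1.4833 + 1.5000i → escape time 1
(row=0, col=2): c = -0.9667 + 1.5000i → escape time 2
(row=0, col=3): c = -0.4500 + 1.5000i → escape time 2
(row=1, col=0): c = -2.0000 + 1.2320i → escape time 1
(row=1, col=1): c = -1.4833 + 1.2320i → escape time 2
(row=1, col=2): c = -0.9667 + 1.2320i → escape time 3
(row=1, col=3): c = -0.4500 + 1.2320i → escape time 3
(row=2, col=0): c = -2.0000 + 0.9640i → escape time 1
(row=2, col=1): c = -1.4833 + 0.9640i → escape time 3
(row=2, col=2): c = -0.9667 + 0.9640i → escape time 3
(row=2, col=3): c = -0.4500 + 0.9640i → escape time 4
(row=3, col=0): c = -2.0000 + 0.6960i → escape time 1
(row=3, col=1): c = -1.4833 + 0.6960i → escape time 3
(row=3, col=2): c = -0.9667 + 0.6960i → escape time 4
(row=3, col=3): c = -0.4500 + 0.6960i → escape time 6
(row=4, col=0): c = -2.0000 + 0.4280i → escape time 1
(row=4, col=1): c = -1.4833 + 0.4280i → escape time 4
(row=4, col=2): c = -0.9667 + 0.4280i → escape time 6
(row=4, col=3): c = -0.4500 + 0.4280i → escape time 6
(row=5, col=0): c = -2.0000 + 0.1600i → escape time 1
(row=5, col=1): c = -1.4833 + 0.1600i → escape time 6
(row=5, col=2): c = -0.9667 + 0.1600i → escape time 6
(row=5, col=3): c = -0.4500 + 0.1600i → escape time 6

Answer: 1122
1233
1334
1346
1466
1666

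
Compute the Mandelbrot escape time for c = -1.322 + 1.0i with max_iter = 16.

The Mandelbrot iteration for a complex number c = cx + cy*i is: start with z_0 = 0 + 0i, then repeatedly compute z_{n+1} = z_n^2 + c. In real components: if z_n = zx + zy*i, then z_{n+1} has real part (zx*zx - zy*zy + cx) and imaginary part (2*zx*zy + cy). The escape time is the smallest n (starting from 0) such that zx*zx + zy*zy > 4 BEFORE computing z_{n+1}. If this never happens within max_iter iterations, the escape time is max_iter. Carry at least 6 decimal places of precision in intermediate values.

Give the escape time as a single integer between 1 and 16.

Answer: 3

Derivation:
z_0 = 0 + 0i, c = -1.3220 + 1.0000i
Iter 1: z = -1.3220 + 1.0000i, |z|^2 = 2.7477
Iter 2: z = -0.5743 + -1.6440i, |z|^2 = 3.0326
Iter 3: z = -3.6949 + 2.8884i, |z|^2 = 21.9948
Escaped at iteration 3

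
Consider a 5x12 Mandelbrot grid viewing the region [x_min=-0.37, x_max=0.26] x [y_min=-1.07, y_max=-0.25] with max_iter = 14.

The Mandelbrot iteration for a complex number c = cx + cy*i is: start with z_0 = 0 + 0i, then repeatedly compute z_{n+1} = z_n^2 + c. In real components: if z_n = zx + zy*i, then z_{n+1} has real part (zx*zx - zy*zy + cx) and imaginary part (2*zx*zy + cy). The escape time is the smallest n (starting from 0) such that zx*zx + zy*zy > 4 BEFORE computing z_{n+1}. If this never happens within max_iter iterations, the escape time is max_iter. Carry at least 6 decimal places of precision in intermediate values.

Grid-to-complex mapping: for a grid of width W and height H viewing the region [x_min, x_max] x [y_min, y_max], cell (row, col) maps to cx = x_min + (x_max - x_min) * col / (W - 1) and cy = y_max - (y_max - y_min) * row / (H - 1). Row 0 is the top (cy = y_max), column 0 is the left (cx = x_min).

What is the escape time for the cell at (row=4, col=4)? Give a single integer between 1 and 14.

z_0 = 0 + 0i, c = 0.2600 + -0.5482i
Iter 1: z = 0.2600 + -0.5482i, |z|^2 = 0.3681
Iter 2: z = 0.0271 + -0.8332i, |z|^2 = 0.6950
Iter 3: z = -0.4335 + -0.5933i, |z|^2 = 0.5400
Iter 4: z = 0.0959 + -0.0337i, |z|^2 = 0.0103
Iter 5: z = 0.2681 + -0.5546i, |z|^2 = 0.3795
Iter 6: z = 0.0242 + -0.8455i, |z|^2 = 0.7155
Iter 7: z = -0.4544 + -0.5891i, |z|^2 = 0.5535
Iter 8: z = 0.1193 + -0.0128i, |z|^2 = 0.0144
Iter 9: z = 0.2741 + -0.5512i, |z|^2 = 0.3790
Iter 10: z = 0.0313 + -0.8503i, |z|^2 = 0.7241
Iter 11: z = -0.4621 + -0.6013i, |z|^2 = 0.5752
Iter 12: z = 0.1119 + 0.0076i, |z|^2 = 0.0126
Iter 13: z = 0.2725 + -0.5465i, |z|^2 = 0.3729

Answer: 14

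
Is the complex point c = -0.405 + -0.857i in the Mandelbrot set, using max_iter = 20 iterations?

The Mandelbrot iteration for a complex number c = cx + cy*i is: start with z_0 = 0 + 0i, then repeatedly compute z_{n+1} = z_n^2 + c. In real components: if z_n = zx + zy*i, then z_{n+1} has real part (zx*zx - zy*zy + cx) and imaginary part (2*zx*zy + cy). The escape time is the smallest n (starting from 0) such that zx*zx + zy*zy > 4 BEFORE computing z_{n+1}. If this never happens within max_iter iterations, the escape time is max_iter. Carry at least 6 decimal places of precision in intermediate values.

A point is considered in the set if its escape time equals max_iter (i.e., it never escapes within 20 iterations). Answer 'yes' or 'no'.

z_0 = 0 + 0i, c = -0.4050 + -0.8570i
Iter 1: z = -0.4050 + -0.8570i, |z|^2 = 0.8985
Iter 2: z = -0.9754 + -0.1628i, |z|^2 = 0.9780
Iter 3: z = 0.5199 + -0.5393i, |z|^2 = 0.5612
Iter 4: z = -0.4256 + -1.4179i, |z|^2 = 2.1914
Iter 5: z = -2.2342 + 0.3497i, |z|^2 = 5.1140
Escaped at iteration 5

Answer: no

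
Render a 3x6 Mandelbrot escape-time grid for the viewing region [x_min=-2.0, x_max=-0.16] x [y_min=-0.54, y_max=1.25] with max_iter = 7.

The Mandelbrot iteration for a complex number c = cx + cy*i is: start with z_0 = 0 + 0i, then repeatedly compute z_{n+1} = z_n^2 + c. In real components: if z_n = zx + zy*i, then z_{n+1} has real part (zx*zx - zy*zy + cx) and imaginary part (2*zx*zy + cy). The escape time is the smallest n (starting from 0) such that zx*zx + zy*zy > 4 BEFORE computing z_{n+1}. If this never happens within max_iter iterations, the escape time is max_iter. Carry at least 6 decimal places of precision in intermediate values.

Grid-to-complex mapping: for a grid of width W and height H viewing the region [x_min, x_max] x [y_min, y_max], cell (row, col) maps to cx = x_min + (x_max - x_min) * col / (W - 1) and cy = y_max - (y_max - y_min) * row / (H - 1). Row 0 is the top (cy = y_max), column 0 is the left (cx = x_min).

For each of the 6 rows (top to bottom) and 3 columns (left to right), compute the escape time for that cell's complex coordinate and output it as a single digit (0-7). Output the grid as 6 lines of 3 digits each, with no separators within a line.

Answer: 123
137
157
177
177
157

Derivation:
(row=0, col=0): c = -2.0000 + 1.2500i → escape time 1
(row=0, col=1): c = -1.0800 + 1.2500i → escape time 2
(row=0, col=2): c = -0.1600 + 1.2500i → escape time 3
(row=1, col=0): c = -2.0000 + 0.8920i → escape time 1
(row=1, col=1): c = -1.0800 + 0.8920i → escape time 3
(row=1, col=2): c = -0.1600 + 0.8920i → escape time 7
(row=2, col=0): c = -2.0000 + 0.5340i → escape time 1
(row=2, col=1): c = -1.0800 + 0.5340i → escape time 5
(row=2, col=2): c = -0.1600 + 0.5340i → escape time 7
(row=3, col=0): c = -2.0000 + 0.1760i → escape time 1
(row=3, col=1): c = -1.0800 + 0.1760i → escape time 7
(row=3, col=2): c = -0.1600 + 0.1760i → escape time 7
(row=4, col=0): c = -2.0000 + -0.1820i → escape time 1
(row=4, col=1): c = -1.0800 + -0.1820i → escape time 7
(row=4, col=2): c = -0.1600 + -0.1820i → escape time 7
(row=5, col=0): c = -2.0000 + -0.5400i → escape time 1
(row=5, col=1): c = -1.0800 + -0.5400i → escape time 5
(row=5, col=2): c = -0.1600 + -0.5400i → escape time 7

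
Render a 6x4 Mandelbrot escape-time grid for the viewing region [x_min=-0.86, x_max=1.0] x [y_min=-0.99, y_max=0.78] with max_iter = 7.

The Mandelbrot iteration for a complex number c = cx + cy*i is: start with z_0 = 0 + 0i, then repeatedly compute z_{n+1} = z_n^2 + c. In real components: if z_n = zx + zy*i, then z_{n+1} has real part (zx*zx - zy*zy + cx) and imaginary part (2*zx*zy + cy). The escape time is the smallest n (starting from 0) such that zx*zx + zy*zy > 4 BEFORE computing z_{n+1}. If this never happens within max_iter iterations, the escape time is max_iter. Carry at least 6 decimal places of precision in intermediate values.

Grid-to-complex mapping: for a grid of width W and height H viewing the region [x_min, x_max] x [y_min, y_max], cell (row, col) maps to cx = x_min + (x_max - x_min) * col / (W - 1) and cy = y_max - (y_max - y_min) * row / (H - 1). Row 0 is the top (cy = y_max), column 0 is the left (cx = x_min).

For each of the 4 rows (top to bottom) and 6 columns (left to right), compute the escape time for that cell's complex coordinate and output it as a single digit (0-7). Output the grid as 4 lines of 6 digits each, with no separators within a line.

(row=0, col=0): c = -0.8600 + 0.7800i → escape time 4
(row=0, col=1): c = -0.4880 + 0.7800i → escape time 6
(row=0, col=2): c = -0.1160 + 0.7800i → escape time 7
(row=0, col=3): c = 0.2560 + 0.7800i → escape time 5
(row=0, col=4): c = 0.6280 + 0.7800i → escape time 3
(row=0, col=5): c = 1.0000 + 0.7800i → escape time 2
(row=1, col=0): c = -0.8600 + 0.1900i → escape time 7
(row=1, col=1): c = -0.4880 + 0.1900i → escape time 7
(row=1, col=2): c = -0.1160 + 0.1900i → escape time 7
(row=1, col=3): c = 0.2560 + 0.1900i → escape time 7
(row=1, col=4): c = 0.6280 + 0.1900i → escape time 4
(row=1, col=5): c = 1.0000 + 0.1900i → escape time 2
(row=2, col=0): c = -0.8600 + -0.4000i → escape time 7
(row=2, col=1): c = -0.4880 + -0.4000i → escape time 7
(row=2, col=2): c = -0.1160 + -0.4000i → escape time 7
(row=2, col=3): c = 0.2560 + -0.4000i → escape time 7
(row=2, col=4): c = 0.6280 + -0.4000i → escape time 3
(row=2, col=5): c = 1.0000 + -0.4000i → escape time 2
(row=3, col=0): c = -0.8600 + -0.9900i → escape time 3
(row=3, col=1): c = -0.4880 + -0.9900i → escape time 4
(row=3, col=2): c = -0.1160 + -0.9900i → escape time 7
(row=3, col=3): c = 0.2560 + -0.9900i → escape time 4
(row=3, col=4): c = 0.6280 + -0.9900i → escape time 2
(row=3, col=5): c = 1.0000 + -0.9900i → escape time 2

Answer: 467532
777742
777732
347422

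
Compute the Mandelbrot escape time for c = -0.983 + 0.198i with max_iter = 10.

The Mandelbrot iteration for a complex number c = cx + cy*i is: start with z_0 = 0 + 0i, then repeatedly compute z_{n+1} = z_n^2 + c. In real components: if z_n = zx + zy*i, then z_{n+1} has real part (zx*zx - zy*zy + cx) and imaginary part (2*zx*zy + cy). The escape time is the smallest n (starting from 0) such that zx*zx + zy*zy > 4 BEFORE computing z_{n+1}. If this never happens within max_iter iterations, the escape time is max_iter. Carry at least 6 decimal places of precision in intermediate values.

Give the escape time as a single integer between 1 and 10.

z_0 = 0 + 0i, c = -0.9830 + 0.1980i
Iter 1: z = -0.9830 + 0.1980i, |z|^2 = 1.0055
Iter 2: z = -0.0559 + -0.1913i, |z|^2 = 0.0397
Iter 3: z = -1.0165 + 0.2194i, |z|^2 = 1.0813
Iter 4: z = 0.0021 + -0.2480i, |z|^2 = 0.0615
Iter 5: z = -1.0445 + 0.1970i, |z|^2 = 1.1298
Iter 6: z = 0.0692 + -0.2135i, |z|^2 = 0.0504
Iter 7: z = -1.0238 + 0.1685i, |z|^2 = 1.0765
Iter 8: z = 0.0368 + -0.1469i, |z|^2 = 0.0229
Iter 9: z = -1.0032 + 0.1872i, |z|^2 = 1.0415

Answer: 10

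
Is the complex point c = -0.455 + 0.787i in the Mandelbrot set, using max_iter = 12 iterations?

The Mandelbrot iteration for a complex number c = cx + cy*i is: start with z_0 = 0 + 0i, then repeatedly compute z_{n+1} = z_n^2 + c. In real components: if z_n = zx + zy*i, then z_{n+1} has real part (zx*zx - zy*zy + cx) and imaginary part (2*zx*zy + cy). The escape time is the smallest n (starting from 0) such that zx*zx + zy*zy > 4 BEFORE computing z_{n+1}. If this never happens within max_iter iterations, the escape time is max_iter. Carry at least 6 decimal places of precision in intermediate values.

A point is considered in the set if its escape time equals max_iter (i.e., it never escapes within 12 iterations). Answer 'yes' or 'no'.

Answer: no

Derivation:
z_0 = 0 + 0i, c = -0.4550 + 0.7870i
Iter 1: z = -0.4550 + 0.7870i, |z|^2 = 0.8264
Iter 2: z = -0.8673 + 0.0708i, |z|^2 = 0.7573
Iter 3: z = 0.2923 + 0.6641i, |z|^2 = 0.5265
Iter 4: z = -0.8107 + 1.1752i, |z|^2 = 2.0383
Iter 5: z = -1.1790 + -1.1184i, |z|^2 = 2.6407
Iter 6: z = -0.3158 + 3.4240i, |z|^2 = 11.8237
Escaped at iteration 6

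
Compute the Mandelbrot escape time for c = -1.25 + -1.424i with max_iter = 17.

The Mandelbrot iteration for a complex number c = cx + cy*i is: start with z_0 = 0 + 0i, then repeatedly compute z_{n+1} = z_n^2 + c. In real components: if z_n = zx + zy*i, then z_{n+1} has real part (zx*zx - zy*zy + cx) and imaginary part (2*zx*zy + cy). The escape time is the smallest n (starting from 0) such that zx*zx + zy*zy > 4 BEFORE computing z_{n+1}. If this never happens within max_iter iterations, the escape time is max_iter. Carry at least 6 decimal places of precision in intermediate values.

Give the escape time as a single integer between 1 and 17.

Answer: 2

Derivation:
z_0 = 0 + 0i, c = -1.2500 + -1.4240i
Iter 1: z = -1.2500 + -1.4240i, |z|^2 = 3.5903
Iter 2: z = -1.7153 + 2.1360i, |z|^2 = 7.5047
Escaped at iteration 2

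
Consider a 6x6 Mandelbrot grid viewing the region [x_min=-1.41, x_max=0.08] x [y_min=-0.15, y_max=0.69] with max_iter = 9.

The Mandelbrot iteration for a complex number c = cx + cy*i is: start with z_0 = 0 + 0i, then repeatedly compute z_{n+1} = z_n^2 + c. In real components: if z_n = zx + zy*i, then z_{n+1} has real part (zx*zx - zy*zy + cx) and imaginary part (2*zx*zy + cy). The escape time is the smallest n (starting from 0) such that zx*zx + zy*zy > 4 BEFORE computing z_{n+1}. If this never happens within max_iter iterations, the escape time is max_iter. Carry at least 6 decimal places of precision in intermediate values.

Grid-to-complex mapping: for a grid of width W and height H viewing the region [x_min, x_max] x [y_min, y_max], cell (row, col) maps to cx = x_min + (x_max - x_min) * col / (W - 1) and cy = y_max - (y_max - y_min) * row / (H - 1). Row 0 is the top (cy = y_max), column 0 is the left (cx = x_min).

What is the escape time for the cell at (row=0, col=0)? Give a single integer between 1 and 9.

z_0 = 0 + 0i, c = -1.4100 + 0.6900i
Iter 1: z = -1.4100 + 0.6900i, |z|^2 = 2.4642
Iter 2: z = 0.1020 + -1.2558i, |z|^2 = 1.5874
Iter 3: z = -2.9766 + 0.4338i, |z|^2 = 9.0485
Escaped at iteration 3

Answer: 3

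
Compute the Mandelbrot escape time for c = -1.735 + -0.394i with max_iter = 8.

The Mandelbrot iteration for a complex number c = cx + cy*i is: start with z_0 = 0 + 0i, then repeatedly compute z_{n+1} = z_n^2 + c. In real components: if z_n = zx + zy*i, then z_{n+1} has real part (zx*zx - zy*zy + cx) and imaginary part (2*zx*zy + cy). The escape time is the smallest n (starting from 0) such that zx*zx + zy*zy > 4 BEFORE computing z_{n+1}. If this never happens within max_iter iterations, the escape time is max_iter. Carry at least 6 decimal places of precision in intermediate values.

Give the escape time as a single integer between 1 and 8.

Answer: 3

Derivation:
z_0 = 0 + 0i, c = -1.7350 + -0.3940i
Iter 1: z = -1.7350 + -0.3940i, |z|^2 = 3.1655
Iter 2: z = 1.1200 + 0.9732i, |z|^2 = 2.2015
Iter 3: z = -1.4277 + 1.7859i, |z|^2 = 5.2278
Escaped at iteration 3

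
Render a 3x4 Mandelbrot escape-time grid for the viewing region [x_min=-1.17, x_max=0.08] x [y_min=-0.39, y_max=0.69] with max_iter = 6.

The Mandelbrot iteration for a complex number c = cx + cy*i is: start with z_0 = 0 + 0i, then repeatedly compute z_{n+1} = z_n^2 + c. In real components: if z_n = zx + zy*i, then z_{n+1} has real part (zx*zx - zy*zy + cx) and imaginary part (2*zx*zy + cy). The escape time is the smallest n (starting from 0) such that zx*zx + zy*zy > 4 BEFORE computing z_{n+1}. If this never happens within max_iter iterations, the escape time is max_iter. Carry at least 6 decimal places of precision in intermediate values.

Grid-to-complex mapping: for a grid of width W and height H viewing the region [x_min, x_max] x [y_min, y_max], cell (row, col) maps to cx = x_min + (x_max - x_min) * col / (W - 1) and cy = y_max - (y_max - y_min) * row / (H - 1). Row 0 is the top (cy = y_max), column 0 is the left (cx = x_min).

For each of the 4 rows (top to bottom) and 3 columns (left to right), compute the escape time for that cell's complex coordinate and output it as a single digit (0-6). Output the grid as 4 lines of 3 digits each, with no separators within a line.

Answer: 366
666
666
666

Derivation:
(row=0, col=0): c = -1.1700 + 0.6900i → escape time 3
(row=0, col=1): c = -0.5450 + 0.6900i → escape time 6
(row=0, col=2): c = 0.0800 + 0.6900i → escape time 6
(row=1, col=0): c = -1.1700 + 0.3300i → escape time 6
(row=1, col=1): c = -0.5450 + 0.3300i → escape time 6
(row=1, col=2): c = 0.0800 + 0.3300i → escape time 6
(row=2, col=0): c = -1.1700 + -0.0300i → escape time 6
(row=2, col=1): c = -0.5450 + -0.0300i → escape time 6
(row=2, col=2): c = 0.0800 + -0.0300i → escape time 6
(row=3, col=0): c = -1.1700 + -0.3900i → escape time 6
(row=3, col=1): c = -0.5450 + -0.3900i → escape time 6
(row=3, col=2): c = 0.0800 + -0.3900i → escape time 6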